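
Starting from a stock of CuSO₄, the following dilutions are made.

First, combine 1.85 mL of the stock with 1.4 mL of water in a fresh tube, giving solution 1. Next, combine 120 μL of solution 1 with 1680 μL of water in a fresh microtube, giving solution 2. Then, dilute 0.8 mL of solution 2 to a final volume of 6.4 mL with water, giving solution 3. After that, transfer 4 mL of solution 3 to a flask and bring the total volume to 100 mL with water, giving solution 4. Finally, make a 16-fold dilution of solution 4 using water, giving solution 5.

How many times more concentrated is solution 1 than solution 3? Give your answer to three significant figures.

120

Step 1: 1.85 mL + 1.4 mL = 3.25 mL total → factor 3.25/1.85 = 1.7568
Step 2: 120 μL + 1680 μL = 1800 μL total → factor 1800/120 = 15
Step 3: 0.8 mL brought to 6.4 mL → factor 6.4/0.8 = 8
Dilution factor to solution 1 = 1.7568; to solution 3 = 210.81
[solution 1]/[solution 3] = (factor to solution 3)/(factor to solution 1) = 210.81/1.7568 = 120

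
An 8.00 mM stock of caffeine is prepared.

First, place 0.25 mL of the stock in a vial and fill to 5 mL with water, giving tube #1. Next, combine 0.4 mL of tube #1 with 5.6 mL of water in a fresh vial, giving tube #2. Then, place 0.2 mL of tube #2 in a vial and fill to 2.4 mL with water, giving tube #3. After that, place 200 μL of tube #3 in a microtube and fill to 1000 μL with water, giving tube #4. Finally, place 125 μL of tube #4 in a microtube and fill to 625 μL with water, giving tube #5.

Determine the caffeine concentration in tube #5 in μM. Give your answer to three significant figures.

0.0889 μM

Step 1: 0.25 mL brought to 5 mL → factor 5/0.25 = 20
Step 2: 0.4 mL + 5.6 mL = 6 mL total → factor 6/0.4 = 15
Step 3: 0.2 mL brought to 2.4 mL → factor 2.4/0.2 = 12
Step 4: 200 μL brought to 1000 μL → factor 1000/200 = 5
Step 5: 125 μL brought to 625 μL → factor 625/125 = 5
Overall dilution factor = 20 × 15 × 12 × 5 × 5 = 90000
Final = 8.00 mM / 90000 = 8.889 × 10^-5 mM = 0.0889 μM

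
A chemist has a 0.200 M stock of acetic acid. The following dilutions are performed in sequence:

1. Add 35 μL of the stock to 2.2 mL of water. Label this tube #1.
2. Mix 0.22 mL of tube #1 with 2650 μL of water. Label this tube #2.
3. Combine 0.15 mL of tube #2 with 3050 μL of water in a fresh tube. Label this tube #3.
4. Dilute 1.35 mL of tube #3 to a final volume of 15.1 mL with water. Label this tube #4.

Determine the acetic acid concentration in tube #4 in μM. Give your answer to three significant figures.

1.01 μM

Step 1: 35 μL + 2.2 mL = 2235 μL total → factor 2235/35 = 63.857
Step 2: 0.22 mL + 2650 μL = 2.87 mL total → factor 2.87/0.22 = 13.045
Step 3: 0.15 mL + 3050 μL = 3.2 mL total → factor 3.2/0.15 = 21.333
Step 4: 1.35 mL brought to 15.1 mL → factor 15.1/1.35 = 11.185
Overall dilution factor = 63.857 × 13.045 × 21.333 × 11.185 = 1.9878 × 10^5
Final = 0.200 M / 1.9878 × 10^5 = 1.006 × 10^-6 M = 1.01 μM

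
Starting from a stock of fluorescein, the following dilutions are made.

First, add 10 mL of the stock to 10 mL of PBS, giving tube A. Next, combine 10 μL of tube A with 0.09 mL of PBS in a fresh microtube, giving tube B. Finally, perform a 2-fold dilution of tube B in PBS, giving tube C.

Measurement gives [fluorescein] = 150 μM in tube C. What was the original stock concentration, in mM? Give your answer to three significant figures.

Step 1: 10 mL + 10 mL = 20 mL total → factor 20/10 = 2
Step 2: 10 μL + 0.09 mL = 100 μL total → factor 100/10 = 10
Step 3: 2-fold → factor 2
Overall dilution factor = 2 × 10 × 2 = 40
Stock = 150 μM × 40 = 6000 μM = 6.00 mM

6.00 mM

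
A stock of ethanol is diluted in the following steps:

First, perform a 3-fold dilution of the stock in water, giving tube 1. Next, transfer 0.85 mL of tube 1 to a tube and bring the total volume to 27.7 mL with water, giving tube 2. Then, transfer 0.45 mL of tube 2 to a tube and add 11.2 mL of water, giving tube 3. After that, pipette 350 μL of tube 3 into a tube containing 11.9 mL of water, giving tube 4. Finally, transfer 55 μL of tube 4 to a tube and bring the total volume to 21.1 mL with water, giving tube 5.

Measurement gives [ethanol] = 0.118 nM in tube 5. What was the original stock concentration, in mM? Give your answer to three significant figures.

4.01 mM

Step 1: 3-fold → factor 3
Step 2: 0.85 mL brought to 27.7 mL → factor 27.7/0.85 = 32.588
Step 3: 0.45 mL + 11.2 mL = 11.65 mL total → factor 11.65/0.45 = 25.889
Step 4: 350 μL + 11.9 mL = 12250 μL total → factor 12250/350 = 35
Step 5: 55 μL brought to 21.1 mL → factor 21100/55 = 383.64
Overall dilution factor = 3 × 32.588 × 25.889 × 35 × 383.64 = 3.3985 × 10^7
Stock = 0.118 nM × 3.3985 × 10^7 = 4.010 × 10^6 nM = 4.01 mM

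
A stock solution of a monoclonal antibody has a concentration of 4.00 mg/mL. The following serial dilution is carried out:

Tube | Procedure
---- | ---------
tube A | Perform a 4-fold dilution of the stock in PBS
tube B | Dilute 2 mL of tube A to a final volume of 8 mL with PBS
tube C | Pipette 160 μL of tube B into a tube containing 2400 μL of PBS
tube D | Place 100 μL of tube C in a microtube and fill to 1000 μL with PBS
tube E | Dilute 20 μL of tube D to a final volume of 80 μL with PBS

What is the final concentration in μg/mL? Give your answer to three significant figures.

0.391 μg/mL

Step 1: 4-fold → factor 4
Step 2: 2 mL brought to 8 mL → factor 8/2 = 4
Step 3: 160 μL + 2400 μL = 2560 μL total → factor 2560/160 = 16
Step 4: 100 μL brought to 1000 μL → factor 1000/100 = 10
Step 5: 20 μL brought to 80 μL → factor 80/20 = 4
Overall dilution factor = 4 × 4 × 16 × 10 × 4 = 10240
Final = 4.00 mg/mL / 10240 = 0.0003906 mg/mL = 0.391 μg/mL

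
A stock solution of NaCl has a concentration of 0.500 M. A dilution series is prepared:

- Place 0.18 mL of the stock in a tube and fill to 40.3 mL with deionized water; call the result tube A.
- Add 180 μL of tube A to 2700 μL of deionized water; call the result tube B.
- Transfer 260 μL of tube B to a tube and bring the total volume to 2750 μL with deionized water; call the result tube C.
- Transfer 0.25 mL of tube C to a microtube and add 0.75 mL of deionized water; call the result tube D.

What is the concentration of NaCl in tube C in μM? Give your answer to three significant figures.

13.2 μM

Step 1: 0.18 mL brought to 40.3 mL → factor 40.3/0.18 = 223.89
Step 2: 180 μL + 2700 μL = 2880 μL total → factor 2880/180 = 16
Step 3: 260 μL brought to 2750 μL → factor 2750/260 = 10.577
Dilution factor through tube C = 223.89 × 16 × 10.577 = 37889
[tube C] = 0.500 M / 37889 = 1.320 × 10^-5 M = 13.2 μM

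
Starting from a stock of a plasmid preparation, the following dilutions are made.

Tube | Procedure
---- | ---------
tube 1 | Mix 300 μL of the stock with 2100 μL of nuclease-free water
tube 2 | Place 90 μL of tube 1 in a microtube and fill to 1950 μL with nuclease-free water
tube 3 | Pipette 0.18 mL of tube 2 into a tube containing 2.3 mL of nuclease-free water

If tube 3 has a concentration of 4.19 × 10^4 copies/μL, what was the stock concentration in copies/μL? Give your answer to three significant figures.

1.00 × 10^8 copies/μL

Step 1: 300 μL + 2100 μL = 2400 μL total → factor 2400/300 = 8
Step 2: 90 μL brought to 1950 μL → factor 1950/90 = 21.667
Step 3: 0.18 mL + 2.3 mL = 2.48 mL total → factor 2.48/0.18 = 13.778
Overall dilution factor = 8 × 21.667 × 13.778 = 2388.1
Stock = 4.19 × 10^4 copies/μL × 2388.1 = 1.00 × 10^8 copies/μL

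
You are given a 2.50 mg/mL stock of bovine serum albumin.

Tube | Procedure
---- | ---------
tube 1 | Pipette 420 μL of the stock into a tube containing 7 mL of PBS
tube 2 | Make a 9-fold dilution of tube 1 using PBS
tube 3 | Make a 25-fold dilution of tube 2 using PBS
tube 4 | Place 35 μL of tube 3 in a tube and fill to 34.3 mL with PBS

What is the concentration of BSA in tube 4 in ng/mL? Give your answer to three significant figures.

Step 1: 420 μL + 7 mL = 7420 μL total → factor 7420/420 = 17.667
Step 2: 9-fold → factor 9
Step 3: 25-fold → factor 25
Step 4: 35 μL brought to 34.3 mL → factor 34300/35 = 980
Overall dilution factor = 17.667 × 9 × 25 × 980 = 3.8955 × 10^6
Final = 2.50 mg/mL / 3.8955 × 10^6 = 6.418 × 10^-7 mg/mL = 0.642 ng/mL

0.642 ng/mL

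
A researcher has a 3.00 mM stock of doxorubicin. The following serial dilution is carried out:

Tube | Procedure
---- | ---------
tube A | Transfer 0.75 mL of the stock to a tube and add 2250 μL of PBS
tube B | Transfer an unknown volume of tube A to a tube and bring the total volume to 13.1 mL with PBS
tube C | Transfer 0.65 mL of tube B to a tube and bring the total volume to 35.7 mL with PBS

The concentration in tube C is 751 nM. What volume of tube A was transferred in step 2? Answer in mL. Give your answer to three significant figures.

Step 1: 0.75 mL + 2250 μL = 3 mL total → factor 3/0.75 = 4
Step 2: v brought to 13.1 mL → factor = 13.1 mL/v
Step 3: 0.65 mL brought to 35.7 mL → factor 35.7/0.65 = 54.923
Product of known-step factors = 219.69
Overall factor = 3.00 mM / (751 nM) = 3994.7
Step-2 factor = 3994.7 / 219.69 = 18.183
v = 13.1 mL / 18.183 = 0.720 mL

0.720 mL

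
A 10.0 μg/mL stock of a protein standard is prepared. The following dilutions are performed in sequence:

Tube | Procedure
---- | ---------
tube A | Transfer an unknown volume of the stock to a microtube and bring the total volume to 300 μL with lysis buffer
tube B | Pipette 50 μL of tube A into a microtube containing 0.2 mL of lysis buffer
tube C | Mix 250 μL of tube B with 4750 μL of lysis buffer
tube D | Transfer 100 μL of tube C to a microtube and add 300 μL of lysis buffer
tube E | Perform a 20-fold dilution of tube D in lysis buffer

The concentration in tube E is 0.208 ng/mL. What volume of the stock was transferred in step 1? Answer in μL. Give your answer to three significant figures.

Step 1: v brought to 300 μL → factor = 300 μL/v
Step 2: 50 μL + 0.2 mL = 250 μL total → factor 250/50 = 5
Step 3: 250 μL + 4750 μL = 5000 μL total → factor 5000/250 = 20
Step 4: 100 μL + 300 μL = 400 μL total → factor 400/100 = 4
Step 5: 20-fold → factor 20
Product of known-step factors = 8000
Overall factor = 10.0 μg/mL / (0.208 ng/mL) = 48077
Step-1 factor = 48077 / 8000 = 6.0096
v = 300 μL / 6.0096 = 49.9 μL

49.9 μL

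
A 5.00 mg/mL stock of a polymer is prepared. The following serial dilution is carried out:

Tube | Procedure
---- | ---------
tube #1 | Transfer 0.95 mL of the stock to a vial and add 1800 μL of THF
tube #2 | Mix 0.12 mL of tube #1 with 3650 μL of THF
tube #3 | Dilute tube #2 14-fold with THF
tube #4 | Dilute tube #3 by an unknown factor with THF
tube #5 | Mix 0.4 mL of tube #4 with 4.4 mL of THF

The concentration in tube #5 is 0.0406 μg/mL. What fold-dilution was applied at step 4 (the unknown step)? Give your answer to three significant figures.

8.06-fold

Step 1: 0.95 mL + 1800 μL = 2.75 mL total → factor 2.75/0.95 = 2.8947
Step 2: 0.12 mL + 3650 μL = 3.77 mL total → factor 3.77/0.12 = 31.417
Step 3: 14-fold → factor 14
Step 4: unknown factor x
Step 5: 0.4 mL + 4.4 mL = 4.8 mL total → factor 4.8/0.4 = 12
Product of known-step factors = 15278
Overall factor = 5.00 mg/mL / (0.0406 μg/mL) = 1.2315 × 10^5
x = 1.2315 × 10^5 / 15278 = 8.06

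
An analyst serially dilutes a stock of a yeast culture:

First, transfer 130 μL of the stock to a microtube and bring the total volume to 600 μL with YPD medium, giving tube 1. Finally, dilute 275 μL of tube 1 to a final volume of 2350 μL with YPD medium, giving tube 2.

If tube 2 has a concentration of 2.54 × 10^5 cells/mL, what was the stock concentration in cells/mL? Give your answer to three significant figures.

1.00 × 10^7 cells/mL

Step 1: 130 μL brought to 600 μL → factor 600/130 = 4.6154
Step 2: 275 μL brought to 2350 μL → factor 2350/275 = 8.5455
Overall dilution factor = 4.6154 × 8.5455 = 39.441
Stock = 2.54 × 10^5 cells/mL × 39.441 = 1.00 × 10^7 cells/mL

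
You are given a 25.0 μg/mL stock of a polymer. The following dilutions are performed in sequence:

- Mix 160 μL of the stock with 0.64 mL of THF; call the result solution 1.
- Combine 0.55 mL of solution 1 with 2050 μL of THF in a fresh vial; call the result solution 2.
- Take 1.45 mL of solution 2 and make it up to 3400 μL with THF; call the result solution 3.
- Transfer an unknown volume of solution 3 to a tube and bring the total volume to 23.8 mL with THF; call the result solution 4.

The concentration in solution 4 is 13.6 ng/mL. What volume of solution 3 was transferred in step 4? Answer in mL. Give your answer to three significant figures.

Step 1: 160 μL + 0.64 mL = 800 μL total → factor 800/160 = 5
Step 2: 0.55 mL + 2050 μL = 2.6 mL total → factor 2.6/0.55 = 4.7273
Step 3: 1.45 mL brought to 3400 μL → factor 3.4/1.45 = 2.3448
Step 4: v brought to 23.8 mL → factor = 23.8 mL/v
Product of known-step factors = 55.423
Overall factor = 25.0 μg/mL / (13.6 ng/mL) = 1838.2
Step-4 factor = 1838.2 / 55.423 = 33.167
v = 23.8 mL / 33.167 = 0.718 mL

0.718 mL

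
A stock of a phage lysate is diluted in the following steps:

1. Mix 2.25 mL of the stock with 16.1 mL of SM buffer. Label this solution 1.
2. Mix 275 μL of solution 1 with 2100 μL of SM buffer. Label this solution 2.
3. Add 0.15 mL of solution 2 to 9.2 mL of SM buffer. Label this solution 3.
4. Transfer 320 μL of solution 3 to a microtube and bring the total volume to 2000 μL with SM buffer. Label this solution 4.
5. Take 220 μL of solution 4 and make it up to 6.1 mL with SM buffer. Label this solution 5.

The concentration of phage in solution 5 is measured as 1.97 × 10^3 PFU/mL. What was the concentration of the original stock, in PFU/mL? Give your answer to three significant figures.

Step 1: 2.25 mL + 16.1 mL = 18.35 mL total → factor 18.35/2.25 = 8.1556
Step 2: 275 μL + 2100 μL = 2375 μL total → factor 2375/275 = 8.6364
Step 3: 0.15 mL + 9.2 mL = 9.35 mL total → factor 9.35/0.15 = 62.333
Step 4: 320 μL brought to 2000 μL → factor 2000/320 = 6.25
Step 5: 220 μL brought to 6.1 mL → factor 6100/220 = 27.727
Overall dilution factor = 8.1556 × 8.6364 × 62.333 × 6.25 × 27.727 = 7.6084 × 10^5
Stock = 1.97 × 10^3 PFU/mL × 7.6084 × 10^5 = 1.50 × 10^9 PFU/mL

1.50 × 10^9 PFU/mL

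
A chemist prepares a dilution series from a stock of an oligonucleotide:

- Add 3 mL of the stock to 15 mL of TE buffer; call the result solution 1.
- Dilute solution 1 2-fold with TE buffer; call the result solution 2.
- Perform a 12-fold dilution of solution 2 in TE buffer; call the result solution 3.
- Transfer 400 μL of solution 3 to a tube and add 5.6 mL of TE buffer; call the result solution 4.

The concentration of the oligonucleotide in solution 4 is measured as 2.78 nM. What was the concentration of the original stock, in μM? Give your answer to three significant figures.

Step 1: 3 mL + 15 mL = 18 mL total → factor 18/3 = 6
Step 2: 2-fold → factor 2
Step 3: 12-fold → factor 12
Step 4: 400 μL + 5.6 mL = 6000 μL total → factor 6000/400 = 15
Overall dilution factor = 6 × 2 × 12 × 15 = 2160
Stock = 2.78 nM × 2160 = 6005 nM = 6.00 μM

6.00 μM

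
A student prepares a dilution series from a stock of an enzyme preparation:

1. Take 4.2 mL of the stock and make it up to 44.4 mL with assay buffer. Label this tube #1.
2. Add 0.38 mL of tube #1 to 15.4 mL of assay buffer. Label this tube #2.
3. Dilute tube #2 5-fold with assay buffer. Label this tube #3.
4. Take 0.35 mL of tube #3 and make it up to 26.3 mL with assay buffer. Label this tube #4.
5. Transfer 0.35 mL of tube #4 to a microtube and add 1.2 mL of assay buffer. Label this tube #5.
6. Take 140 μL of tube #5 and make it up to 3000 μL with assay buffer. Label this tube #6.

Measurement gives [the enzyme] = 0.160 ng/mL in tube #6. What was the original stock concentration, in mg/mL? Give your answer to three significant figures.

Step 1: 4.2 mL brought to 44.4 mL → factor 44.4/4.2 = 10.571
Step 2: 0.38 mL + 15.4 mL = 15.78 mL total → factor 15.78/0.38 = 41.526
Step 3: 5-fold → factor 5
Step 4: 0.35 mL brought to 26.3 mL → factor 26.3/0.35 = 75.143
Step 5: 0.35 mL + 1.2 mL = 1.55 mL total → factor 1.55/0.35 = 4.4286
Step 6: 140 μL brought to 3000 μL → factor 3000/140 = 21.429
Overall dilution factor = 10.571 × 41.526 × 5 × 75.143 × 4.4286 × 21.429 = 1.5652 × 10^7
Stock = 0.160 ng/mL × 1.5652 × 10^7 = 2.504 × 10^6 ng/mL = 2.50 mg/mL

2.50 mg/mL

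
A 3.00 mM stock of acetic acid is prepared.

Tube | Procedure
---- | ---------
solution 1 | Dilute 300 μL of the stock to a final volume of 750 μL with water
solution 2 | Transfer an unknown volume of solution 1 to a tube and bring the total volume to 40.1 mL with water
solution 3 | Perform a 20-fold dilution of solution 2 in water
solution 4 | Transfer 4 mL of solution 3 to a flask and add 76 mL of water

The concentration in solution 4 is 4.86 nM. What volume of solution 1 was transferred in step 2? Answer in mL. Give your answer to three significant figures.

Step 1: 300 μL brought to 750 μL → factor 750/300 = 2.5
Step 2: v brought to 40.1 mL → factor = 40.1 mL/v
Step 3: 20-fold → factor 20
Step 4: 4 mL + 76 mL = 80 mL total → factor 80/4 = 20
Product of known-step factors = 1000
Overall factor = 3.00 mM / (4.86 nM) = 6.1728 × 10^5
Step-2 factor = 6.1728 × 10^5 / 1000 = 617.28
v = 40.1 mL / 617.28 = 0.0650 mL

0.0650 mL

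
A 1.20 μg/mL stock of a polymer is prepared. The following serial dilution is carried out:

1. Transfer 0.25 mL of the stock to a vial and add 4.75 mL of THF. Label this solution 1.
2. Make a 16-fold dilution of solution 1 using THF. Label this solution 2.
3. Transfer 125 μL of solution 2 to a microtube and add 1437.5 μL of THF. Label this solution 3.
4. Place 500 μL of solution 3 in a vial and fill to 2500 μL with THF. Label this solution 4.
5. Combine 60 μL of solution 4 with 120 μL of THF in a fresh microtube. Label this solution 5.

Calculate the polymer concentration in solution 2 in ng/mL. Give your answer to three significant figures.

Step 1: 0.25 mL + 4.75 mL = 5 mL total → factor 5/0.25 = 20
Step 2: 16-fold → factor 16
Dilution factor through solution 2 = 20 × 16 = 320
[solution 2] = 1.20 μg/mL / 320 = 0.003750 μg/mL = 3.75 ng/mL

3.75 ng/mL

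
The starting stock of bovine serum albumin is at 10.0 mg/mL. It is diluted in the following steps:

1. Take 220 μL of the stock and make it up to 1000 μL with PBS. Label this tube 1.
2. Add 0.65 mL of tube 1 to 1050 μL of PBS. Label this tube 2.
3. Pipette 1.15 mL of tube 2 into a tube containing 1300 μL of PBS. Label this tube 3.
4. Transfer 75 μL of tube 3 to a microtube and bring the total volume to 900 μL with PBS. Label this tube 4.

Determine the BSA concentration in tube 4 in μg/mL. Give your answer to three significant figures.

32.9 μg/mL

Step 1: 220 μL brought to 1000 μL → factor 1000/220 = 4.5455
Step 2: 0.65 mL + 1050 μL = 1.7 mL total → factor 1.7/0.65 = 2.6154
Step 3: 1.15 mL + 1300 μL = 2.45 mL total → factor 2.45/1.15 = 2.1304
Step 4: 75 μL brought to 900 μL → factor 900/75 = 12
Overall dilution factor = 4.5455 × 2.6154 × 2.1304 × 12 = 303.92
Final = 10.0 mg/mL / 303.92 = 0.03290 mg/mL = 32.9 μg/mL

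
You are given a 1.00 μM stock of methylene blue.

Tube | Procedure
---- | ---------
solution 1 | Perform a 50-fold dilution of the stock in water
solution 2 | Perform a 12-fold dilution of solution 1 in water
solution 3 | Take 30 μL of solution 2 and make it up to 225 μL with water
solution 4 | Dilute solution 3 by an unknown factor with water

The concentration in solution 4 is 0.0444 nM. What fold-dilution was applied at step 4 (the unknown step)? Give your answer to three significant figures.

Step 1: 50-fold → factor 50
Step 2: 12-fold → factor 12
Step 3: 30 μL brought to 225 μL → factor 225/30 = 7.5
Step 4: unknown factor x
Product of known-step factors = 4500
Overall factor = 1.00 μM / (0.0444 nM) = 22523
x = 22523 / 4500 = 5.01

5.01-fold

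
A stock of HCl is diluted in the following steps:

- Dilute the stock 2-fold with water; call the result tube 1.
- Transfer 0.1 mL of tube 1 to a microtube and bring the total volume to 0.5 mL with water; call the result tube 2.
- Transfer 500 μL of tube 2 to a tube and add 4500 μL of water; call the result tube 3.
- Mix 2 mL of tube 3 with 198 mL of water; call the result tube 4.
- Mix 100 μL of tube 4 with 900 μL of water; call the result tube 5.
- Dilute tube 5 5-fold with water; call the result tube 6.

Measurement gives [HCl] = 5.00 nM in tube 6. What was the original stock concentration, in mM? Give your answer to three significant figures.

2.50 mM

Step 1: 2-fold → factor 2
Step 2: 0.1 mL brought to 0.5 mL → factor 0.5/0.1 = 5
Step 3: 500 μL + 4500 μL = 5000 μL total → factor 5000/500 = 10
Step 4: 2 mL + 198 mL = 200 mL total → factor 200/2 = 100
Step 5: 100 μL + 900 μL = 1000 μL total → factor 1000/100 = 10
Step 6: 5-fold → factor 5
Overall dilution factor = 2 × 5 × 10 × 100 × 10 × 5 = 5 × 10^5
Stock = 5.00 nM × 5 × 10^5 = 2.500 × 10^6 nM = 2.50 mM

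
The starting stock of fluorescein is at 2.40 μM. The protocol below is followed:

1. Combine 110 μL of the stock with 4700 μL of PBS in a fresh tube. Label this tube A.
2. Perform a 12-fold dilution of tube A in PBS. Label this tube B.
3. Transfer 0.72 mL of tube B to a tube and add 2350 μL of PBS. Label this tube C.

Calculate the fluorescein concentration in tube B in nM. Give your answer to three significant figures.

Step 1: 110 μL + 4700 μL = 4810 μL total → factor 4810/110 = 43.727
Step 2: 12-fold → factor 12
Dilution factor through tube B = 43.727 × 12 = 524.73
[tube B] = 2.40 μM / 524.73 = 0.004574 μM = 4.57 nM

4.57 nM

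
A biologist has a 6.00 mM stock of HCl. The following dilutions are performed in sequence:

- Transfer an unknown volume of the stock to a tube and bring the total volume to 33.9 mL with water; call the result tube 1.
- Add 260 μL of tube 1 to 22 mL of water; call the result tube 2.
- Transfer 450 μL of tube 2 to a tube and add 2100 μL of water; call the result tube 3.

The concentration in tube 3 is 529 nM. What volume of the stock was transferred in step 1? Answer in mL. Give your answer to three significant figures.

1.45 mL

Step 1: v brought to 33.9 mL → factor = 33.9 mL/v
Step 2: 260 μL + 22 mL = 22260 μL total → factor 22260/260 = 85.615
Step 3: 450 μL + 2100 μL = 2550 μL total → factor 2550/450 = 5.6667
Product of known-step factors = 485.15
Overall factor = 6.00 mM / (529 nM) = 11342
Step-1 factor = 11342 / 485.15 = 23.378
v = 33.9 mL / 23.378 = 1.45 mL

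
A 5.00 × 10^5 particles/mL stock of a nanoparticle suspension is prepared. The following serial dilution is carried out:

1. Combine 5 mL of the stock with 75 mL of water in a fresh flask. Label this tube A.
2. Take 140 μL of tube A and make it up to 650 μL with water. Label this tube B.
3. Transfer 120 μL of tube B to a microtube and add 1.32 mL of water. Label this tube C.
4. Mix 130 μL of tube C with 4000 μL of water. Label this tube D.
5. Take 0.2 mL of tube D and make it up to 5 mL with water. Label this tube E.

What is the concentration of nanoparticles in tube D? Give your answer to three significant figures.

Step 1: 5 mL + 75 mL = 80 mL total → factor 80/5 = 16
Step 2: 140 μL brought to 650 μL → factor 650/140 = 4.6429
Step 3: 120 μL + 1.32 mL = 1440 μL total → factor 1440/120 = 12
Step 4: 130 μL + 4000 μL = 4130 μL total → factor 4130/130 = 31.769
Dilution factor through tube D = 16 × 4.6429 × 12 × 31.769 = 28320
[tube D] = 5.00 × 10^5 particles/mL / 28320 = 17.7 particles/mL

17.7 particles/mL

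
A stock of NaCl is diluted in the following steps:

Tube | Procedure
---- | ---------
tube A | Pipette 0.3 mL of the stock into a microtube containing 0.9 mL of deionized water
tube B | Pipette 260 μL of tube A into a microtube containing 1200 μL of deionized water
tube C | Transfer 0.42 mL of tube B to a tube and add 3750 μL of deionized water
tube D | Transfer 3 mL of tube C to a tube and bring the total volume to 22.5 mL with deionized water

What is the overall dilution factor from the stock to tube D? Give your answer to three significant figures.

1.67 × 10^3

Step 1: 0.3 mL + 0.9 mL = 1.2 mL total → factor 1.2/0.3 = 4
Step 2: 260 μL + 1200 μL = 1460 μL total → factor 1460/260 = 5.6154
Step 3: 0.42 mL + 3750 μL = 4.17 mL total → factor 4.17/0.42 = 9.9286
Step 4: 3 mL brought to 22.5 mL → factor 22.5/3 = 7.5
Overall dilution factor = 4 × 5.6154 × 9.9286 × 7.5 = 1672.6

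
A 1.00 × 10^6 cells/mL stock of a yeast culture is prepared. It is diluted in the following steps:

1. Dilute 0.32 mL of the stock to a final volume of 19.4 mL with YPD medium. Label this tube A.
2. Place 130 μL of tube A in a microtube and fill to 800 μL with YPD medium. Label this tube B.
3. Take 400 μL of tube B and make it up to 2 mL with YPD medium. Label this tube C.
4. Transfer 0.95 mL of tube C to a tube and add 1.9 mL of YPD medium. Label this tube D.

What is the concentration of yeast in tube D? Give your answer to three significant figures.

179 cells/mL

Step 1: 0.32 mL brought to 19.4 mL → factor 19.4/0.32 = 60.625
Step 2: 130 μL brought to 800 μL → factor 800/130 = 6.1538
Step 3: 400 μL brought to 2 mL → factor 2000/400 = 5
Step 4: 0.95 mL + 1.9 mL = 2.85 mL total → factor 2.85/0.95 = 3
Overall dilution factor = 60.625 × 6.1538 × 5 × 3 = 5596.2
Final = 1.00 × 10^6 cells/mL / 5596.2 = 179 cells/mL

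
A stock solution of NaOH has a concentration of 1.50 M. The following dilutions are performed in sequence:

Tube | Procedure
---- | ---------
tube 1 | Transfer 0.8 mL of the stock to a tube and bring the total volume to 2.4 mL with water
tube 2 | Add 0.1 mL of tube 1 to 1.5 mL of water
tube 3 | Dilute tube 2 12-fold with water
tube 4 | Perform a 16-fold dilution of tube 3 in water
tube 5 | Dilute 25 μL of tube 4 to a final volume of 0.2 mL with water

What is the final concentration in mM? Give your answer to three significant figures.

Step 1: 0.8 mL brought to 2.4 mL → factor 2.4/0.8 = 3
Step 2: 0.1 mL + 1.5 mL = 1.6 mL total → factor 1.6/0.1 = 16
Step 3: 12-fold → factor 12
Step 4: 16-fold → factor 16
Step 5: 25 μL brought to 0.2 mL → factor 200/25 = 8
Overall dilution factor = 3 × 16 × 12 × 16 × 8 = 73728
Final = 1.50 M / 73728 = 2.035 × 10^-5 M = 0.0203 mM

0.0203 mM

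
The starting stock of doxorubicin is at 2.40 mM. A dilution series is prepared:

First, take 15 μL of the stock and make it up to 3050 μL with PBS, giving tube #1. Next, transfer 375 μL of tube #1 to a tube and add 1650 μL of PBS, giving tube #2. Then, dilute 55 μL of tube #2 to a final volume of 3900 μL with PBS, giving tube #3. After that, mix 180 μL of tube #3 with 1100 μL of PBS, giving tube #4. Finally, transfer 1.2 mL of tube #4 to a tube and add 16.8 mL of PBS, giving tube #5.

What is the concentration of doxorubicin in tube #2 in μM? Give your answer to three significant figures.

2.19 μM

Step 1: 15 μL brought to 3050 μL → factor 3050/15 = 203.33
Step 2: 375 μL + 1650 μL = 2025 μL total → factor 2025/375 = 5.4
Dilution factor through tube #2 = 203.33 × 5.4 = 1098
[tube #2] = 2.40 mM / 1098 = 0.002186 mM = 2.19 μM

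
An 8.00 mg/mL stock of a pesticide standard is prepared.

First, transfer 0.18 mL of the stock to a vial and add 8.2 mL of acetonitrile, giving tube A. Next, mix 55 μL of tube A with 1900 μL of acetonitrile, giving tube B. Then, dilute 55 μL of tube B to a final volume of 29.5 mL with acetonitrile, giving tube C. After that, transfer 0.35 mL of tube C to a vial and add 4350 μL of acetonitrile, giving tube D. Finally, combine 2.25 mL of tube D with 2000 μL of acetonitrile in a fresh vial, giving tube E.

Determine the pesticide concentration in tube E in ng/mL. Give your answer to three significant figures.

Step 1: 0.18 mL + 8.2 mL = 8.38 mL total → factor 8.38/0.18 = 46.556
Step 2: 55 μL + 1900 μL = 1955 μL total → factor 1955/55 = 35.545
Step 3: 55 μL brought to 29.5 mL → factor 29500/55 = 536.36
Step 4: 0.35 mL + 4350 μL = 4.7 mL total → factor 4.7/0.35 = 13.429
Step 5: 2.25 mL + 2000 μL = 4.25 mL total → factor 4.25/2.25 = 1.8889
Overall dilution factor = 46.556 × 35.545 × 536.36 × 13.429 × 1.8889 = 2.2514 × 10^7
Final = 8.00 mg/mL / 2.2514 × 10^7 = 3.553 × 10^-7 mg/mL = 0.355 ng/mL

0.355 ng/mL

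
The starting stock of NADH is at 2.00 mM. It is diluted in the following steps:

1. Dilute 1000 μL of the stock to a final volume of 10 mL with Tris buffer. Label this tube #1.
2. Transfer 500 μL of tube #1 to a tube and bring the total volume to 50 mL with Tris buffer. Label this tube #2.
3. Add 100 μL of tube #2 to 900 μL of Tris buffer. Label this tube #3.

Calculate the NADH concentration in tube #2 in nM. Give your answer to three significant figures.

2.00 × 10^3 nM

Step 1: 1000 μL brought to 10 mL → factor 10000/1000 = 10
Step 2: 500 μL brought to 50 mL → factor 50000/500 = 100
Dilution factor through tube #2 = 10 × 100 = 1000
[tube #2] = 2.00 mM / 1000 = 0.002000 mM = 2.00 × 10^3 nM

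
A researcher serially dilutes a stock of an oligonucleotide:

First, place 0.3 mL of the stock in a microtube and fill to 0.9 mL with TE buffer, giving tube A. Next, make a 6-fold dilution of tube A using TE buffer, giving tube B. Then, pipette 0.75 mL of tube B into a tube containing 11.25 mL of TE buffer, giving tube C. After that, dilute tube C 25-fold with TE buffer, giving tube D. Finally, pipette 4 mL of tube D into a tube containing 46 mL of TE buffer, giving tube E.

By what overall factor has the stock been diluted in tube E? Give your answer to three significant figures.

Step 1: 0.3 mL brought to 0.9 mL → factor 0.9/0.3 = 3
Step 2: 6-fold → factor 6
Step 3: 0.75 mL + 11.25 mL = 12 mL total → factor 12/0.75 = 16
Step 4: 25-fold → factor 25
Step 5: 4 mL + 46 mL = 50 mL total → factor 50/4 = 12.5
Overall dilution factor = 3 × 6 × 16 × 25 × 12.5 = 90000

9.00 × 10^4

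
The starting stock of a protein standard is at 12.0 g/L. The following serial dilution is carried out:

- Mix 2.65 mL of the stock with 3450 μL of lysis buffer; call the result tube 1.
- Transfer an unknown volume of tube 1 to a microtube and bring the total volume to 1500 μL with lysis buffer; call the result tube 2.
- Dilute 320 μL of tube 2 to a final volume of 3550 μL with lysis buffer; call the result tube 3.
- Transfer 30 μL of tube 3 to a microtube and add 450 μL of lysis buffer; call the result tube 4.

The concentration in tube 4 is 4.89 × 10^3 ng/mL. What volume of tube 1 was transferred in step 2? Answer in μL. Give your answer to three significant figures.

250 μL

Step 1: 2.65 mL + 3450 μL = 6.1 mL total → factor 6.1/2.65 = 2.3019
Step 2: v brought to 1500 μL → factor = 1500 μL/v
Step 3: 320 μL brought to 3550 μL → factor 3550/320 = 11.094
Step 4: 30 μL + 450 μL = 480 μL total → factor 480/30 = 16
Product of known-step factors = 408.58
Overall factor = 12.0 g/L / (4.89 × 10^3 ng/mL) = 2454
Step-2 factor = 2454 / 408.58 = 6.0061
v = 1500 μL / 6.0061 = 250 μL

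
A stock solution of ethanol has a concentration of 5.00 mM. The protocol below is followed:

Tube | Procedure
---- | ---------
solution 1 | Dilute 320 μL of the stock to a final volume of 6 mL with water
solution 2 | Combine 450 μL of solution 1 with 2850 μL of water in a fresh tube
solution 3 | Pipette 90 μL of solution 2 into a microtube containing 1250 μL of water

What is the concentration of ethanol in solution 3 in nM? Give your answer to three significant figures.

2.44 × 10^3 nM

Step 1: 320 μL brought to 6 mL → factor 6000/320 = 18.75
Step 2: 450 μL + 2850 μL = 3300 μL total → factor 3300/450 = 7.3333
Step 3: 90 μL + 1250 μL = 1340 μL total → factor 1340/90 = 14.889
Overall dilution factor = 18.75 × 7.3333 × 14.889 = 2047.2
Final = 5.00 mM / 2047.2 = 0.002442 mM = 2.44 × 10^3 nM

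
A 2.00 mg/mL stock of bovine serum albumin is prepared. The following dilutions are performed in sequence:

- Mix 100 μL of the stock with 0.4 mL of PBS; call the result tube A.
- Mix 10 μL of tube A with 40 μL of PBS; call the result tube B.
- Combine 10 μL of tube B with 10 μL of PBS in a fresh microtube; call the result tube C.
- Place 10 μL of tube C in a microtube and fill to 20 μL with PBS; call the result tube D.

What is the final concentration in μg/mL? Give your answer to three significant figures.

20.0 μg/mL

Step 1: 100 μL + 0.4 mL = 500 μL total → factor 500/100 = 5
Step 2: 10 μL + 40 μL = 50 μL total → factor 50/10 = 5
Step 3: 10 μL + 10 μL = 20 μL total → factor 20/10 = 2
Step 4: 10 μL brought to 20 μL → factor 20/10 = 2
Overall dilution factor = 5 × 5 × 2 × 2 = 100
Final = 2.00 mg/mL / 100 = 0.02000 mg/mL = 20.0 μg/mL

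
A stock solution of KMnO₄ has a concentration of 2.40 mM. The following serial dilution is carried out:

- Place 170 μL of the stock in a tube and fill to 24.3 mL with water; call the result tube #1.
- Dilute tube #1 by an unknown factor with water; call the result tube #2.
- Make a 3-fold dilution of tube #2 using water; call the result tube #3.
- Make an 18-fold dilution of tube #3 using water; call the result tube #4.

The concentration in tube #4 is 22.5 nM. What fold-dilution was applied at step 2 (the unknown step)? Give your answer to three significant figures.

Step 1: 170 μL brought to 24.3 mL → factor 24300/170 = 142.94
Step 2: unknown factor x
Step 3: 3-fold → factor 3
Step 4: 18-fold → factor 18
Product of known-step factors = 7718.8
Overall factor = 2.40 mM / (22.5 nM) = 1.0667 × 10^5
x = 1.0667 × 10^5 / 7718.8 = 13.8

13.8-fold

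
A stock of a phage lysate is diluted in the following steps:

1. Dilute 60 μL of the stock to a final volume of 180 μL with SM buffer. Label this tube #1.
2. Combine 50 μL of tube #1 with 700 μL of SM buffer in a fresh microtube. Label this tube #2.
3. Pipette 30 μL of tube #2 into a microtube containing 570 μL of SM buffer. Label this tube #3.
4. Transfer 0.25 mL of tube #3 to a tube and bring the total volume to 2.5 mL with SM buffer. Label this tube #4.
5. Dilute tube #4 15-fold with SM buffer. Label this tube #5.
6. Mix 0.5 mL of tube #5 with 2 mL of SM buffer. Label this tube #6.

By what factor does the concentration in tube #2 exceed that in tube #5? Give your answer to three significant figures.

Step 1: 60 μL brought to 180 μL → factor 180/60 = 3
Step 2: 50 μL + 700 μL = 750 μL total → factor 750/50 = 15
Step 3: 30 μL + 570 μL = 600 μL total → factor 600/30 = 20
Step 4: 0.25 mL brought to 2.5 mL → factor 2.5/0.25 = 10
Step 5: 15-fold → factor 15
Dilution factor to tube #2 = 45; to tube #5 = 1.35 × 10^5
[tube #2]/[tube #5] = (factor to tube #5)/(factor to tube #2) = 1.35 × 10^5/45 = 3.00 × 10^3

3.00 × 10^3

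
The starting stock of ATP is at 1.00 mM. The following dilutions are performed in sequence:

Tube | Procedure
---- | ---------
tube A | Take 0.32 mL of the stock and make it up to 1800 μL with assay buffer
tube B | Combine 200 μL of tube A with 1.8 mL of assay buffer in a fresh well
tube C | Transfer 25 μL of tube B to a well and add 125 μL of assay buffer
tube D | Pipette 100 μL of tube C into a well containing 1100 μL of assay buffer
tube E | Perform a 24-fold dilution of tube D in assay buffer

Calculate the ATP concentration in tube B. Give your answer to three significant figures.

Step 1: 0.32 mL brought to 1800 μL → factor 1.8/0.32 = 5.625
Step 2: 200 μL + 1.8 mL = 2000 μL total → factor 2000/200 = 10
Dilution factor through tube B = 5.625 × 10 = 56.25
[tube B] = 1.00 mM / 56.25 = 0.0178 mM

0.0178 mM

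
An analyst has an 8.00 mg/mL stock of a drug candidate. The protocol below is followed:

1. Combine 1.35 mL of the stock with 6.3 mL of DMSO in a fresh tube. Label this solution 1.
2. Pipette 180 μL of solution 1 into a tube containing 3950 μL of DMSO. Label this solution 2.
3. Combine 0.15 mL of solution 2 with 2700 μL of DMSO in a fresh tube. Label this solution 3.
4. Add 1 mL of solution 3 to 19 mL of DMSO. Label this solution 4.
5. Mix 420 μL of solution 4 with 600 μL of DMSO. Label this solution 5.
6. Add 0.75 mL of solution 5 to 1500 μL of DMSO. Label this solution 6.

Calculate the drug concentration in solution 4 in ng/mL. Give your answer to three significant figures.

Step 1: 1.35 mL + 6.3 mL = 7.65 mL total → factor 7.65/1.35 = 5.6667
Step 2: 180 μL + 3950 μL = 4130 μL total → factor 4130/180 = 22.944
Step 3: 0.15 mL + 2700 μL = 2.85 mL total → factor 2.85/0.15 = 19
Step 4: 1 mL + 19 mL = 20 mL total → factor 20/1 = 20
Dilution factor through solution 4 = 5.6667 × 22.944 × 19 × 20 = 49407
[solution 4] = 8.00 mg/mL / 49407 = 0.0001619 mg/mL = 162 ng/mL

162 ng/mL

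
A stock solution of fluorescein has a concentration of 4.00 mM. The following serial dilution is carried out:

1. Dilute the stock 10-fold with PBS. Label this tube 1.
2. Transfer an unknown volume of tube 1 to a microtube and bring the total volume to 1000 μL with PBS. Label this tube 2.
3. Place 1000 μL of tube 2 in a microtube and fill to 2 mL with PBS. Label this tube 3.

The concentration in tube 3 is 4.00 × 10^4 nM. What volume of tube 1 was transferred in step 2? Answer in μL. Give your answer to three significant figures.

Step 1: 10-fold → factor 10
Step 2: v brought to 1000 μL → factor = 1000 μL/v
Step 3: 1000 μL brought to 2 mL → factor 2000/1000 = 2
Product of known-step factors = 20
Overall factor = 4.00 mM / (4.00 × 10^4 nM) = 100
Step-2 factor = 100 / 20 = 5
v = 1000 μL / 5 = 200 μL

200 μL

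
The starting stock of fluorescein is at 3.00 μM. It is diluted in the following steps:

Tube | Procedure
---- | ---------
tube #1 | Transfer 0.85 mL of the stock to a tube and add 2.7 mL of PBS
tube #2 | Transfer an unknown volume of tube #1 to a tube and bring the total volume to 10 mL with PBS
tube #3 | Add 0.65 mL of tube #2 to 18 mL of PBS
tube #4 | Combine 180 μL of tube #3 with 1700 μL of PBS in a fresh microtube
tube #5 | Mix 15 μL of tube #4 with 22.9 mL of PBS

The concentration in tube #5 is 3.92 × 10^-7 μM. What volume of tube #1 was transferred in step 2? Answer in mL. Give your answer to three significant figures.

2.50 mL

Step 1: 0.85 mL + 2.7 mL = 3.55 mL total → factor 3.55/0.85 = 4.1765
Step 2: v brought to 10 mL → factor = 10 mL/v
Step 3: 0.65 mL + 18 mL = 18.65 mL total → factor 18.65/0.65 = 28.692
Step 4: 180 μL + 1700 μL = 1880 μL total → factor 1880/180 = 10.444
Step 5: 15 μL + 22.9 mL = 22915 μL total → factor 22915/15 = 1527.7
Product of known-step factors = 1.912 × 10^6
Overall factor = 3.00 μM / (3.92 × 10^-7 μM) = 7.6531 × 10^6
Step-2 factor = 7.6531 × 10^6 / 1.912 × 10^6 = 4.0026
v = 10 mL / 4.0026 = 2.50 mL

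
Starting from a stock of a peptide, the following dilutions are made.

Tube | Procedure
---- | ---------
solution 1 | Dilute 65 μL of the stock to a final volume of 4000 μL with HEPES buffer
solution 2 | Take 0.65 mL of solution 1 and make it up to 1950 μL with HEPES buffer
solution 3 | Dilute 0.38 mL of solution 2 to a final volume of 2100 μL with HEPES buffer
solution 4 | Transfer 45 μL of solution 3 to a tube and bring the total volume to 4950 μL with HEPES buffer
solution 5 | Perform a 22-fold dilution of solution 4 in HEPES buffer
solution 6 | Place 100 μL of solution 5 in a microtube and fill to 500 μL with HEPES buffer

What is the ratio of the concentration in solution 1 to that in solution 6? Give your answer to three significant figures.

Step 1: 65 μL brought to 4000 μL → factor 4000/65 = 61.538
Step 2: 0.65 mL brought to 1950 μL → factor 1.95/0.65 = 3
Step 3: 0.38 mL brought to 2100 μL → factor 2.1/0.38 = 5.5263
Step 4: 45 μL brought to 4950 μL → factor 4950/45 = 110
Step 5: 22-fold → factor 22
Step 6: 100 μL brought to 500 μL → factor 500/100 = 5
Dilution factor to solution 1 = 61.538; to solution 6 = 1.2345 × 10^7
[solution 1]/[solution 6] = (factor to solution 6)/(factor to solution 1) = 1.2345 × 10^7/61.538 = 2.01 × 10^5

2.01 × 10^5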